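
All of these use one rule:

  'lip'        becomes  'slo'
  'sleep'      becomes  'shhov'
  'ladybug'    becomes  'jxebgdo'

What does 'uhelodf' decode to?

caliber

The word is reversed, then every letter is shifted forward by 3.
Decoding uhelodf: shift back: u−3=r, h−3=e, e−3=b, l−3=i, o−3=l, d−3=a, f−3=c → rebilac; then reverse → caliber.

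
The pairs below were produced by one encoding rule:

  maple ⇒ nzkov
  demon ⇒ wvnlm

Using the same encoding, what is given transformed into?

This is the alphabet-reversal cipher (Atbash): a becomes z, b becomes y, etc.
On given: g↔t, i↔r, v↔e, e↔v, n↔m.

trevm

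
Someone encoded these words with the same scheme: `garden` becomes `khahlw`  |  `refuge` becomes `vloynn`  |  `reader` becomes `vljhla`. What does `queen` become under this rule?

ubniu

A repeating key of period 3 is used — shifts +4, +7, +9 over and over.
For queen: q+4=u, u+7=b, e+9=n, e+4=i, n+7=u.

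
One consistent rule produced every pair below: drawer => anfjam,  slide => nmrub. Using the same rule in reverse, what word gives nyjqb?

shape

The output letters match the input read backwards, each shifted +9: drawer reversed is reward. Two steps: reverse the string, then apply a Caesar shift of +9.
Undoing it on nyjqb: shift back: n−9=e, y−9=p, j−9=a, q−9=h, b−9=s → epahs; then reverse → shape.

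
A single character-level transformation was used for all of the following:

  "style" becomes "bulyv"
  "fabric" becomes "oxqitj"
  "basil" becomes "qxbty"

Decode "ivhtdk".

region

s(18)→b(1) and t(19)→u(20) fit y≡19x+23 (mod 26); the inverse of 19 mod 26 is 11. Each letter's alphabet position (a=0..z=25) is mapped through 19·x+23 mod 26 — an affine cipher.
Decoding ivhtdk: i(8)→11·(8−23)≡17=r; v(21)→11·(21−23)≡4=e; h(7)→11·(7−23)≡6=g; t(19)→11·(19−23)≡8=i; d(3)→11·(3−23)≡14=o; k(10)→11·(10−23)≡13=n (all mod 26).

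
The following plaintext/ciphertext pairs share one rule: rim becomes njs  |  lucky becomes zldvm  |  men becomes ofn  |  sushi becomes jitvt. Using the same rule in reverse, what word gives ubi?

The output letters match the input read backwards, each shifted +1: rim reversed is mir. The word is reversed, then every letter is shifted forward by 1.
Undoing it on ubi: shift back: u−1=t, b−1=a, i−1=h → tah; then reverse → hat.

hat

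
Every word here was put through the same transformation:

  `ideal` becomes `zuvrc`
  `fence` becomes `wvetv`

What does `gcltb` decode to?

pluck

Every letter moves 17 places later in the alphabet, wrapping around z→a.
Decoding gcltb: g−17=p, c−17=l, l−17=u, t−17=c, b−17=k.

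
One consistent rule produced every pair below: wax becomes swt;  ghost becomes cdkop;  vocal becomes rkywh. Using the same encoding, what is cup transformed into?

yql

Compare letters: w→s is +22, a→w is +22, x→t is +22 — a constant shift. This is a Caesar cipher with shift 22.
Applying it to cup: c+22=y, u+22=q, p+22=l.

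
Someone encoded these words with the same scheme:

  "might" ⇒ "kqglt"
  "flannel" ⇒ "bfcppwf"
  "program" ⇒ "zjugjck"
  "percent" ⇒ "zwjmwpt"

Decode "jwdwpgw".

m(12)→k(10) and i(8)→q(16) fit y≡5x+2 (mod 26); the inverse of 5 mod 26 is 21. This is an affine cipher: with a=0,…,z=25, each position x becomes (5x+2) mod 26.
Undoing it on jwdwpgw: j(9)→21·(9−2)≡17=r; w(22)→21·(22−2)≡4=e; d(3)→21·(3−2)≡21=v; w(22)→21·(22−2)≡4=e; p(15)→21·(15−2)≡13=n; g(6)→21·(6−2)≡6=g; w(22)→21·(22−2)≡4=e (all mod 26).

revenge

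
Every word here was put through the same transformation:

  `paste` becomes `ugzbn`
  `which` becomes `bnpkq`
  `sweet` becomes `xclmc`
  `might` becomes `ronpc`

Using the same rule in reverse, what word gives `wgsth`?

Each letter shifts forward by (position + 5), i.e. 5, 6, 7, … — the shift grows by one for each successive letter.
Undoing it on wgsth: w−5=r, g−6=a, s−7=l, t−8=l, h−9=y.

rally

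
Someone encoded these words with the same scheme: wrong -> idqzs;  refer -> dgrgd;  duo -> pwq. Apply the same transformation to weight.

The shift depends on letter class: consonant w→i is +12, but vowel o→q is +2. The rule splits by letter class: vowels +2, consonants +12.
On weight: w(cons)+12=i, e(vowel)+2=g, i(vowel)+2=k, g(cons)+12=s, h(cons)+12=t, t(cons)+12=f.

igkstf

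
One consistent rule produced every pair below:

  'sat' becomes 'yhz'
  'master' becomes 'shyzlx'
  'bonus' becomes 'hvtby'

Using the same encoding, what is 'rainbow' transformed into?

The shift depends on letter class: consonant s→y is +6, but vowel a→h is +7. Two shifts are in play — +7 for a/e/i/o/u, +6 for every other letter.
Applying it to rainbow: r(cons)+6=x, a(vowel)+7=h, i(vowel)+7=p, n(cons)+6=t, b(cons)+6=h, o(vowel)+7=v, w(cons)+6=c.

xhpthvc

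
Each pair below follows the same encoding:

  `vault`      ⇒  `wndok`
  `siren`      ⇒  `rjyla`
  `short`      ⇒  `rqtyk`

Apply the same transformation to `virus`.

This is an affine cipher: with a=0,…,z=25, each position x becomes (19x+13) mod 26.
On virus: v(21)→19·21+13≡22=w; i(8)→19·8+13≡9=j; r(17)→19·17+13≡24=y; u(20)→19·20+13≡3=d; s(18)→19·18+13≡17=r (all mod 26).

wjydr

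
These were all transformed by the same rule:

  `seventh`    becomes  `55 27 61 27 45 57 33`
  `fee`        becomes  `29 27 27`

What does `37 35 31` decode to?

jig

s(#19)→55 and e(#5)→27: differences scale by 2, so n = 2·pos + 17. Each letter becomes 2×(its alphabet position, a=1..z=26) + 17.
Decoding 37 35 31: 37→(37−17)÷2=10=j, 35→(35−17)÷2=9=i, 31→(31−17)÷2=7=g.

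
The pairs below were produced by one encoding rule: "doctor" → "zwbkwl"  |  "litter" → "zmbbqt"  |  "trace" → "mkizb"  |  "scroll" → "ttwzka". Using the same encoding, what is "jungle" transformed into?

Read the word backwards and shift each letter +8.
For jungle: reverse → elgnuj; then shift: e+8=m, l+8=t, g+8=o, n+8=v, u+8=c, j+8=r.

mtovcr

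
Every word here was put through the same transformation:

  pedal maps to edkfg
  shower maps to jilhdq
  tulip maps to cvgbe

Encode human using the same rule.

p(15)→e(4) and e(4)→d(3) fit y≡19x+5 (mod 26); the inverse of 19 mod 26 is 11. Each letter's alphabet position (a=0..z=25) is mapped through 19·x+5 mod 26 — an affine cipher.
On human: h(7)→19·7+5≡8=i; u(20)→19·20+5≡21=v; m(12)→19·12+5≡25=z; a(0)→19·0+5≡5=f; n(13)→19·13+5≡18=s (all mod 26).

ivzfs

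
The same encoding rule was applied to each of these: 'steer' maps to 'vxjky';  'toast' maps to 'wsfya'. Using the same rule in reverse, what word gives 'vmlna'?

sight

Letter i (0-indexed) is shifted by i+3, so successive shifts are 3, 4, 5, ….
Reversing it on vmlna: v−3=s, m−4=i, l−5=g, n−6=h, a−7=t.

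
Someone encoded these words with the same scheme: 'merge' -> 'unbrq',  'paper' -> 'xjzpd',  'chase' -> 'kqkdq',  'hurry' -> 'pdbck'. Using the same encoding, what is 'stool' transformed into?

In merge: m→u is +8, e→n is +9, r→b is +10, g→r is +11 — the shift increases by 1 each position. Each letter shifts forward by (position + 8), i.e. 8, 9, 10, … — the shift grows by one for each successive letter.
Applying it to stool: s+8=a, t+9=c, o+10=y, o+11=z, l+12=x.

acyzx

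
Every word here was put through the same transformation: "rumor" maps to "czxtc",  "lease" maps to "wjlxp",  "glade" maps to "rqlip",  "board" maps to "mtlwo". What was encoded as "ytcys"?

A repeating key of period 2 is used — shifts +11, +5 over and over.
Decoding ytcys: y−11=n, t−5=o, c−11=r, y−5=t, s−11=h.

north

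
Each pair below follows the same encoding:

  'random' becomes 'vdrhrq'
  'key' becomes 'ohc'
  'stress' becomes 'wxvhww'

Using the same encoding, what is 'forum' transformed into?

The shift depends on letter class: consonant r→v is +4, but vowel a→d is +3. Vowels shift forward by 3 and consonants shift forward by 4.
On forum: f(cons)+4=j, o(vowel)+3=r, r(cons)+4=v, u(vowel)+3=x, m(cons)+4=q.

jrvxq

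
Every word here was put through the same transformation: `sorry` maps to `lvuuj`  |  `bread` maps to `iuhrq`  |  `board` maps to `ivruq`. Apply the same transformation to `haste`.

s(18)→l(11) and o(14)→v(21) fit y≡17x+17 (mod 26); the inverse of 17 mod 26 is 23. This is an affine cipher: with a=0,…,z=25, each position x becomes (17x+17) mod 26.
For haste: h(7)→17·7+17≡6=g; a(0)→17·0+17≡17=r; s(18)→17·18+17≡11=l; t(19)→17·19+17≡2=c; e(4)→17·4+17≡7=h (all mod 26).

grlch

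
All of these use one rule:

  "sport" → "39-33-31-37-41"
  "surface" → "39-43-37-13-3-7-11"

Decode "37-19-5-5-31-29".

ribbon

With a=1..z=26, the number is 2·pos + 1.
Undoing it on 37-19-5-5-31-29: 37→(37−1)÷2=18=r, 19→(19−1)÷2=9=i, 5→(5−1)÷2=2=b, 5→(5−1)÷2=2=b, 31→(31−1)÷2=15=o, 29→(29−1)÷2=14=n.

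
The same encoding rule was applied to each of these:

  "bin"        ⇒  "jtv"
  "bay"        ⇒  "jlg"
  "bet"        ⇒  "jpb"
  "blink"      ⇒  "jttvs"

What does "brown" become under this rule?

The shift depends on letter class: consonant b→j is +8, but vowel i→t is +11. Vowels shift forward by 11 and consonants shift forward by 8.
For brown: b(cons)+8=j, r(cons)+8=z, o(vowel)+11=z, w(cons)+8=e, n(cons)+8=v.

jzzev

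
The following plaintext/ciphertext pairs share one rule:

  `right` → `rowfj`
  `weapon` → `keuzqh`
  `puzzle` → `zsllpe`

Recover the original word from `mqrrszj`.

r(17)→r(17) and i(8)→o(14) fit y≡9x+20 (mod 26); the inverse of 9 mod 26 is 3. This is an affine cipher: with a=0,…,z=25, each position x becomes (9x+20) mod 26.
Decoding mqrrszj: m(12)→3·(12−20)≡2=c; q(16)→3·(16−20)≡14=o; r(17)→3·(17−20)≡17=r; r(17)→3·(17−20)≡17=r; s(18)→3·(18−20)≡20=u; z(25)→3·(25−20)≡15=p; j(9)→3·(9−20)≡19=t (all mod 26).

corrupt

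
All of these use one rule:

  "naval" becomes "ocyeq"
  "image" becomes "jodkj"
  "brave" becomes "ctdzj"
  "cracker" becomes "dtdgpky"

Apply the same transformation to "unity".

vplxd

The shift increases by 1 at each position, starting from +1: 1, 2, 3, ….
On unity: u+1=v, n+2=p, i+3=l, t+4=x, y+5=d.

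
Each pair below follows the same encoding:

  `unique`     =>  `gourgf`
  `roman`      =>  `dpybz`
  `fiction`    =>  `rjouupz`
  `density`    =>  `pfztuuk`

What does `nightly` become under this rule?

A repeating key of period 2 is used — shifts +12, +1 over and over.
On nightly: n+12=z, i+1=j, g+12=s, h+1=i, t+12=f, l+1=m, y+12=k.

zjsifmk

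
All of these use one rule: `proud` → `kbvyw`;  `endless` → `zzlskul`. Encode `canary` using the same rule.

fyhuhj

The output letters match the input read backwards, each shifted +7: proud reversed is duorp. Read the word backwards and shift each letter +7.
For canary: reverse → yranac; then shift: y+7=f, r+7=y, a+7=h, n+7=u, a+7=h, c+7=j.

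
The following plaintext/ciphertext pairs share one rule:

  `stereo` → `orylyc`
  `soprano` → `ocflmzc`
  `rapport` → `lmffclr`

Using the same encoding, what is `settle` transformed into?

oyrrty

s(18)→o(14) and t(19)→r(17) fit y≡3x+12 (mod 26); the inverse of 3 mod 26 is 9. Each letter's alphabet position (a=0..z=25) is mapped through 3·x+12 mod 26 — an affine cipher.
On settle: s(18)→3·18+12≡14=o; e(4)→3·4+12≡24=y; t(19)→3·19+12≡17=r; t(19)→3·19+12≡17=r; l(11)→3·11+12≡19=t; e(4)→3·4+12≡24=y (all mod 26).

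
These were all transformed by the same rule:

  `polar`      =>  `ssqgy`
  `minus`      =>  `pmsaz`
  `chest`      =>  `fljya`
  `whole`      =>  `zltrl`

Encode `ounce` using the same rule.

rysil

In polar: p→s is +3, o→s is +4, l→q is +5, a→g is +6 — the shift increases by 1 each position. Letter i (0-indexed) is shifted by i+3, so successive shifts are 3, 4, 5, ….
Applying it to ounce: o+3=r, u+4=y, n+5=s, c+6=i, e+7=l.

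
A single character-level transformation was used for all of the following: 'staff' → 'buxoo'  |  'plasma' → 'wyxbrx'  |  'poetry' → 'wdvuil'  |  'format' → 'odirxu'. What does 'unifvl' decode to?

s(18)→b(1) and t(19)→u(20) fit y≡19x+23 (mod 26); the inverse of 19 mod 26 is 11. Treating letters as 0–25, the rule is x ↦ 19x + 23 (mod 26).
Decoding unifvl: u(20)→11·(20−23)≡19=t; n(13)→11·(13−23)≡20=u; i(8)→11·(8−23)≡17=r; f(5)→11·(5−23)≡10=k; v(21)→11·(21−23)≡4=e; l(11)→11·(11−23)≡24=y (all mod 26).

turkey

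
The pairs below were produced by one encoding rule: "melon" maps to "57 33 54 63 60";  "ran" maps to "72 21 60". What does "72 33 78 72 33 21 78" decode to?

retreat

m(#13)→57 and e(#5)→33: differences scale by 3, so n = 3·pos + 18. With a=1..z=26, the number is 3·pos + 18.
Undoing it on 72 33 78 72 33 21 78: 72→(72−18)÷3=18=r, 33→(33−18)÷3=5=e, 78→(78−18)÷3=20=t, 72→(72−18)÷3=18=r, 33→(33−18)÷3=5=e, 21→(21−18)÷3=1=a, 78→(78−18)÷3=20=t.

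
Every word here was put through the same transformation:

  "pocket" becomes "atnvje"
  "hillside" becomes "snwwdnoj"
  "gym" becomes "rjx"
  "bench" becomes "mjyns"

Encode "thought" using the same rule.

The shift depends on letter class: consonant p→a is +11, but vowel o→t is +5. The rule splits by letter class: vowels +5, consonants +11.
Applying it to thought: t(cons)+11=e, h(cons)+11=s, o(vowel)+5=t, u(vowel)+5=z, g(cons)+11=r, h(cons)+11=s, t(cons)+11=e.

estzrse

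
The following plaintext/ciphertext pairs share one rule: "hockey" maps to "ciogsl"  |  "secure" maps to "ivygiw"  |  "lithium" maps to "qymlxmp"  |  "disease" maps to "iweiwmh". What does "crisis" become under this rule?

wmwmvg

The output letters match the input read backwards, each shifted +4: hockey reversed is yekcoh. Two steps: reverse the string, then apply a Caesar shift of +4.
Applying it to crisis: reverse → sisirc; then shift: s+4=w, i+4=m, s+4=w, i+4=m, r+4=v, c+4=g.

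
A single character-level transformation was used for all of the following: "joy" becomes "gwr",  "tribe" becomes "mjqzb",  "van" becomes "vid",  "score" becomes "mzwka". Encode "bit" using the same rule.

bqj

The output letters match the input read backwards, each shifted +8: joy reversed is yoj. Two steps: reverse the string, then apply a Caesar shift of +8.
For bit: reverse → tib; then shift: t+8=b, i+8=q, b+8=j.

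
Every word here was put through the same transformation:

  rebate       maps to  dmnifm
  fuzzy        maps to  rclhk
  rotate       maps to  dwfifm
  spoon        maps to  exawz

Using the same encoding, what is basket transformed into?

Shifts by position in rebate: pos 0: r→d (+12), pos 1: e→m (+8), pos 2: b→n (+12), pos 3: a→i (+8) — repeating every 2. A repeating key of period 2 is used — shifts +12, +8 over and over.
For basket: b+12=n, a+8=i, s+12=e, k+8=s, e+12=q, t+8=b.

niesqb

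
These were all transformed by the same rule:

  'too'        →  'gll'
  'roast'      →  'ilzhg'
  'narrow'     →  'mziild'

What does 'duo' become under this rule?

wfl

Letters are reflected about the middle of the alphabet (position → 25−position): Atbash.
On duo: d↔w, u↔f, o↔l.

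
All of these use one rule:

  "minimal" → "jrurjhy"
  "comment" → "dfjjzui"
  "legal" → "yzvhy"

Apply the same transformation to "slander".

m(12)→j(9) and i(8)→r(17) fit y≡11x+7 (mod 26); the inverse of 11 mod 26 is 19. Each letter's alphabet position (a=0..z=25) is mapped through 11·x+7 mod 26 — an affine cipher.
For slander: s(18)→11·18+7≡23=x; l(11)→11·11+7≡24=y; a(0)→11·0+7≡7=h; n(13)→11·13+7≡20=u; d(3)→11·3+7≡14=o; e(4)→11·4+7≡25=z; r(17)→11·17+7≡12=m (all mod 26).

xyhuozm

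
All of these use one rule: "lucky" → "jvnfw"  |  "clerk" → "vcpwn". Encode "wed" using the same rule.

The word is reversed, then every letter is shifted forward by 11.
For wed: reverse → dew; then shift: d+11=o, e+11=p, w+11=h.

oph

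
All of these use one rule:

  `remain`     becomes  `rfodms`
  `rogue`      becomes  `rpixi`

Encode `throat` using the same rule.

titrey

In remain: r→r is +0, e→f is +1, m→o is +2, a→d is +3 — the shift increases by 1 each position. Letter i (0-indexed) is shifted by i+0, so successive shifts are 0, 1, 2, ….
For throat: t+0=t, h+1=i, r+2=t, o+3=r, a+4=e, t+5=y.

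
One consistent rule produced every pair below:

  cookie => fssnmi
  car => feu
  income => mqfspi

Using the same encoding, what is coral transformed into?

The shift depends on letter class: consonant c→f is +3, but vowel o→s is +4. Vowels shift forward by 4 and consonants shift forward by 3.
On coral: c(cons)+3=f, o(vowel)+4=s, r(cons)+3=u, a(vowel)+4=e, l(cons)+3=o.

fsueo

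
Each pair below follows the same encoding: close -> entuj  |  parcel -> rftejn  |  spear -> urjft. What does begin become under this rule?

djinp

The shift depends on letter class: consonant c→e is +2, but vowel o→t is +5. Vowels shift forward by 5 and consonants shift forward by 2.
For begin: b(cons)+2=d, e(vowel)+5=j, g(cons)+2=i, i(vowel)+5=n, n(cons)+2=p.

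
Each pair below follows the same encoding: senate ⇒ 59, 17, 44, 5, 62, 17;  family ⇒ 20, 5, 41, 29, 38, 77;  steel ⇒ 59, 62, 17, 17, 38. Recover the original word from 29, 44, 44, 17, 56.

inner

With a=1..z=26, the number is 3·pos + 2.
Decoding 29, 44, 44, 17, 56: 29→(29−2)÷3=9=i, 44→(44−2)÷3=14=n, 44→(44−2)÷3=14=n, 17→(17−2)÷3=5=e, 56→(56−2)÷3=18=r.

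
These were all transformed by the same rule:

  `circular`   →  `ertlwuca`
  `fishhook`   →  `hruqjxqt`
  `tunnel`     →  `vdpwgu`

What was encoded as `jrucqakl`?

Shifts by position in circular: pos 0: c→e (+2), pos 1: i→r (+9), pos 2: r→t (+2), pos 3: c→l (+9) — repeating every 2. It's a Vigenère-style cipher with numeric key [2,9]: position i shifts by key[i mod 2].
Undoing it on jrucqakl: j−2=h, r−9=i, u−2=s, c−9=t, q−2=o, a−9=r, k−2=i, l−9=c.

historic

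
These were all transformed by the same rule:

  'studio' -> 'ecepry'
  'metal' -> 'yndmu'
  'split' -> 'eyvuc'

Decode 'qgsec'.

exist

Shifts by position in studio: pos 0: s→e (+12), pos 1: t→c (+9), pos 2: u→e (+10), pos 3: d→p (+12), pos 4: i→r (+9), pos 5: o→y (+10) — repeating every 3. It's a Vigenère-style cipher with numeric key [12,9,10]: position i shifts by key[i mod 3].
Reversing it on qgsec: q−12=e, g−9=x, s−10=i, e−12=s, c−9=t.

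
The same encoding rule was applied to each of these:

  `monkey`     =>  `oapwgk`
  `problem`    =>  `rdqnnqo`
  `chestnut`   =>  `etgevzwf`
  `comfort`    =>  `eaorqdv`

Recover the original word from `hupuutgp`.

Shifts by position in monkey: pos 0: m→o (+2), pos 1: o→a (+12), pos 2: n→p (+2), pos 3: k→w (+12) — repeating every 2. A repeating key of period 2 is used — shifts +2, +12 over and over.
Decoding hupuutgp: h−2=f, u−12=i, p−2=n, u−12=i, u−2=s, t−12=h, g−2=e, p−12=d.

finished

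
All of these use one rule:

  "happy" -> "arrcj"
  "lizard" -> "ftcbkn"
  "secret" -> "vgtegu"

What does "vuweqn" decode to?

The output letters match the input read backwards, each shifted +2: happy reversed is yppah. Two steps: reverse the string, then apply a Caesar shift of +2.
Reversing it on vuweqn: shift back: v−2=t, u−2=s, w−2=u, e−2=c, q−2=o, n−2=l → tsucol; then reverse → locust.

locust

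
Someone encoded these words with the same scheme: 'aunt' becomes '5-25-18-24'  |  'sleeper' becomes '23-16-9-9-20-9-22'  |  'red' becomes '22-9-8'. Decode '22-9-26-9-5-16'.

reveal

a is letter #1 and maps to 5: an offset of 4. Letters become their 1-based position plus 4 (so a→5, b→6, …).
Reversing it on 22-9-26-9-5-16: 22→(22−4)÷1=18=r, 9→(9−4)÷1=5=e, 26→(26−4)÷1=22=v, 9→(9−4)÷1=5=e, 5→(5−4)÷1=1=a, 16→(16−4)÷1=12=l.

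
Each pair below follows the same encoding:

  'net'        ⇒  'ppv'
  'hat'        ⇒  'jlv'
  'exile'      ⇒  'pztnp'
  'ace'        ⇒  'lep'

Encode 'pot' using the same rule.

rzv

The shift depends on letter class: consonant n→p is +2, but vowel e→p is +11. Vowels shift forward by 11 and consonants shift forward by 2.
For pot: p(cons)+2=r, o(vowel)+11=z, t(cons)+2=v.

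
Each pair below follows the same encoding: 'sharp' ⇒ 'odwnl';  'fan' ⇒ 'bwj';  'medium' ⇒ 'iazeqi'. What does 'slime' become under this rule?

oheia

Compare letters: s→o is +22, h→d is +22, a→w is +22 — a constant shift. Each letter is shifted forward by 22 in the alphabet (a Caesar shift of +22).
On slime: s+22=o, l+22=h, i+22=e, m+22=i, e+22=a.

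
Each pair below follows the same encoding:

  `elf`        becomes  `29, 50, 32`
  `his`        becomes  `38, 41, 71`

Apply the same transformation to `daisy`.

The formula is n = 3×(alphabet index, a=1) + 14.
Applying it to daisy: d=4→26, a=1→17, i=9→41, s=19→71, y=25→89.

26, 17, 41, 71, 89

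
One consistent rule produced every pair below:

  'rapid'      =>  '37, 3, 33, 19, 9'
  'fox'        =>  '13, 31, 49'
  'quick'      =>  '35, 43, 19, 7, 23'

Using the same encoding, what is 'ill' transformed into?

19, 25, 25

r(#18)→37 and a(#1)→3: differences scale by 2, so n = 2·pos + 1. The formula is n = 2×(alphabet index, a=1) + 1.
Applying it to ill: i=9→19, l=12→25, l=12→25.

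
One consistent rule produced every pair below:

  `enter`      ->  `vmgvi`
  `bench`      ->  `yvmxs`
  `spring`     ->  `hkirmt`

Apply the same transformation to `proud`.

kilfw

This is the alphabet-reversal cipher (Atbash): a becomes z, b becomes y, etc.
Applying it to proud: p↔k, r↔i, o↔l, u↔f, d↔w.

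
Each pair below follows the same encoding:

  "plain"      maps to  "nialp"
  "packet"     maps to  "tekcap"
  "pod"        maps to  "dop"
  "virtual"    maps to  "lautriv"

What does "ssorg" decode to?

The output letters match the input read backwards: plain reversed is nialp. It's just the letters in reverse order.
Undoing it on ssorg: then reverse → gross.

gross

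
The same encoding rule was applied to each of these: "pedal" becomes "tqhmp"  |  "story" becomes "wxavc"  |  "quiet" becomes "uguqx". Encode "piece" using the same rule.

Two shifts are in play — +12 for a/e/i/o/u, +4 for every other letter.
For piece: p(cons)+4=t, i(vowel)+12=u, e(vowel)+12=q, c(cons)+4=g, e(vowel)+12=q.

tuqgq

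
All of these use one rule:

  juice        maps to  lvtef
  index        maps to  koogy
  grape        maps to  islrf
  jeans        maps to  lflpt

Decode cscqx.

Shifts by position in juice: pos 0: j→l (+2), pos 1: u→v (+1), pos 2: i→t (+11), pos 3: c→e (+2), pos 4: e→f (+1) — repeating every 3. It's a Vigenère-style cipher with numeric key [2,1,11]: position i shifts by key[i mod 3].
Decoding cscqx: c−2=a, s−1=r, c−11=r, q−2=o, x−1=w.

arrow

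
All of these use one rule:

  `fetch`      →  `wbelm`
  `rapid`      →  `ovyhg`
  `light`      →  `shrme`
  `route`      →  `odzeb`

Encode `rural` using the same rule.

ozovs

Each letter's alphabet position (a=0..z=25) is mapped through 21·x+21 mod 26 — an affine cipher.
On rural: r(17)→21·17+21≡14=o; u(20)→21·20+21≡25=z; r(17)→21·17+21≡14=o; a(0)→21·0+21≡21=v; l(11)→21·11+21≡18=s (all mod 26).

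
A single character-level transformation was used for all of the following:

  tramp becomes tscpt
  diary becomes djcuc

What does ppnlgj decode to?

police

In tramp: t→t is +0, r→s is +1, a→c is +2, m→p is +3 — the shift increases by 1 each position. Each letter shifts forward by its position index (0, 1, 2, …) — the shift grows by one for each successive letter.
Undoing it on ppnlgj: p−0=p, p−1=o, n−2=l, l−3=i, g−4=c, j−5=e.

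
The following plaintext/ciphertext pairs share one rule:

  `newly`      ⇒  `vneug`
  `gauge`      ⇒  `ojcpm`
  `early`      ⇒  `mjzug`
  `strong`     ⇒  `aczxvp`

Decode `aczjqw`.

Shifts by position in newly: pos 0: n→v (+8), pos 1: e→n (+9), pos 2: w→e (+8), pos 3: l→u (+9) — repeating every 2. The shifts repeat in a cycle of length 2: positions 0,1,… shift by +8, +9, then the pattern repeats.
Decoding aczjqw: a−8=s, c−9=t, z−8=r, j−9=a, q−8=i, w−9=n.

strain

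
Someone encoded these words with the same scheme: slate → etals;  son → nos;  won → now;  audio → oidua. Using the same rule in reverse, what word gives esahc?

chase

It's just the letters in reverse order.
Reversing it on esahc: then reverse → chase.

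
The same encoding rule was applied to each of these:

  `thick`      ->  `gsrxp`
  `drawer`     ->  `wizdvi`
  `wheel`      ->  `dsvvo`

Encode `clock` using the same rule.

xolxp

Each pair mirrors across the alphabet (t↔g, h↔s, i↔r): positions sum to 25. Letters are reflected about the middle of the alphabet (position → 25−position): Atbash.
Applying it to clock: c↔x, l↔o, o↔l, c↔x, k↔p.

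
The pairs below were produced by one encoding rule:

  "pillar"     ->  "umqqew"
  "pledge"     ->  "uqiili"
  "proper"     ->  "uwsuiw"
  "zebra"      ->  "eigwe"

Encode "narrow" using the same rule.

The shift depends on letter class: consonant p→u is +5, but vowel i→m is +4. Vowels shift forward by 4 and consonants shift forward by 5.
Applying it to narrow: n(cons)+5=s, a(vowel)+4=e, r(cons)+5=w, r(cons)+5=w, o(vowel)+4=s, w(cons)+5=b.

sewwsb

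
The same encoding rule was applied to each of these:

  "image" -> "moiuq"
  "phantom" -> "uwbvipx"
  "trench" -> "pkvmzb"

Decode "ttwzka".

The output letters match the input read backwards, each shifted +8: image reversed is egami. The word is reversed, then every letter is shifted forward by 8.
Decoding ttwzka: shift back: t−8=l, t−8=l, w−8=o, z−8=r, k−8=c, a−8=s → llorcs; then reverse → scroll.

scroll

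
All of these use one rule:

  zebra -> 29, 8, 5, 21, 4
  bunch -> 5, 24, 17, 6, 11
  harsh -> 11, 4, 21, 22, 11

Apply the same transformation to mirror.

z is letter #26 and maps to 29: an offset of 3. Letters become their 1-based position plus 3 (so a→4, b→5, …).
For mirror: m=13→16, i=9→12, r=18→21, r=18→21, o=15→18, r=18→21.

16, 12, 21, 21, 18, 21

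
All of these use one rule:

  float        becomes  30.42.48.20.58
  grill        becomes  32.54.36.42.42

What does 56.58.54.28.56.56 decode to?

stress

f(#6)→30 and l(#12)→42: differences scale by 2, so n = 2·pos + 18. Each letter becomes 2×(its alphabet position, a=1..z=26) + 18.
Decoding 56.58.54.28.56.56: 56→(56−18)÷2=19=s, 58→(58−18)÷2=20=t, 54→(54−18)÷2=18=r, 28→(28−18)÷2=5=e, 56→(56−18)÷2=19=s, 56→(56−18)÷2=19=s.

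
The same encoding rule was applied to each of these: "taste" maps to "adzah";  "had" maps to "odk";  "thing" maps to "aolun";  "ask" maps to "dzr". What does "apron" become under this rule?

dwyru

The shift depends on letter class: consonant t→a is +7, but vowel a→d is +3. Vowels shift forward by 3 and consonants shift forward by 7.
Applying it to apron: a(vowel)+3=d, p(cons)+7=w, r(cons)+7=y, o(vowel)+3=r, n(cons)+7=u.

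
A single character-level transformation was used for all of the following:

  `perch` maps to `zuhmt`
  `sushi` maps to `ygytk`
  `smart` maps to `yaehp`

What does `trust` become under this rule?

p(15)→z(25) and e(4)→u(20) fit y≡17x+4 (mod 26); the inverse of 17 mod 26 is 23. Each letter's alphabet position (a=0..z=25) is mapped through 17·x+4 mod 26 — an affine cipher.
For trust: t(19)→17·19+4≡15=p; r(17)→17·17+4≡7=h; u(20)→17·20+4≡6=g; s(18)→17·18+4≡24=y; t(19)→17·19+4≡15=p (all mod 26).

phgyp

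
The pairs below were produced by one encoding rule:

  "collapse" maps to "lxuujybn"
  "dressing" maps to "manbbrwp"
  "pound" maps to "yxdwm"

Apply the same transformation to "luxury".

udgdah

This is a Caesar cipher with shift 9.
On luxury: l+9=u, u+9=d, x+9=g, u+9=d, r+9=a, y+9=h.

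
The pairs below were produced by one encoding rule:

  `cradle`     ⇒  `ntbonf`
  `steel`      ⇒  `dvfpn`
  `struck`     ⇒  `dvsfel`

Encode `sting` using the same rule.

Shifts by position in cradle: pos 0: c→n (+11), pos 1: r→t (+2), pos 2: a→b (+1), pos 3: d→o (+11), pos 4: l→n (+2), pos 5: e→f (+1) — repeating every 3. It's a Vigenère-style cipher with numeric key [11,2,1]: position i shifts by key[i mod 3].
On sting: s+11=d, t+2=v, i+1=j, n+11=y, g+2=i.

dvjyi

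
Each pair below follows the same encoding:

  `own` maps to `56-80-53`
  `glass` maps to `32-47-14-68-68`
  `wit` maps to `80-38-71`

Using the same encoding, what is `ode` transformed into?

o(#15)→56 and w(#23)→80: differences scale by 3, so n = 3·pos + 11. The formula is n = 3×(alphabet index, a=1) + 11.
For ode: o=15→56, d=4→23, e=5→26.

56-23-26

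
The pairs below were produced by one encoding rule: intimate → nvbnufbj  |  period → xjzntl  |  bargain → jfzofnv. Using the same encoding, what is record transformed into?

Two shifts are in play — +5 for a/e/i/o/u, +8 for every other letter.
On record: r(cons)+8=z, e(vowel)+5=j, c(cons)+8=k, o(vowel)+5=t, r(cons)+8=z, d(cons)+8=l.

zjktzl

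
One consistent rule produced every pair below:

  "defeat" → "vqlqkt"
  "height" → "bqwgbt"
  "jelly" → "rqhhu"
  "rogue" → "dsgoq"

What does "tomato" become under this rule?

d(3)→v(21) and e(4)→q(16) fit y≡21x+10 (mod 26); the inverse of 21 mod 26 is 5. Treating letters as 0–25, the rule is x ↦ 21x + 10 (mod 26).
For tomato: t(19)→21·19+10≡19=t; o(14)→21·14+10≡18=s; m(12)→21·12+10≡2=c; a(0)→21·0+10≡10=k; t(19)→21·19+10≡19=t; o(14)→21·14+10≡18=s (all mod 26).

tsckts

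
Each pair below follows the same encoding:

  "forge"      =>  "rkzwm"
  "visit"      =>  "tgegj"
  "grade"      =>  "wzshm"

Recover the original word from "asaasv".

f(5)→r(17) and o(14)→k(10) fit y≡5x+18 (mod 26); the inverse of 5 mod 26 is 21. Treating letters as 0–25, the rule is x ↦ 5x + 18 (mod 26).
Decoding asaasv: a(0)→21·(0−18)≡12=m; s(18)→21·(18−18)≡0=a; a(0)→21·(0−18)≡12=m; a(0)→21·(0−18)≡12=m; s(18)→21·(18−18)≡0=a; v(21)→21·(21−18)≡11=l (all mod 26).

mammal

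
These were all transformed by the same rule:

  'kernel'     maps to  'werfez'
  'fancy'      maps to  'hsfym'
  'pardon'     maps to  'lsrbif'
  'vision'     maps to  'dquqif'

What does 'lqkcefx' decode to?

k(10)→w(22) and e(4)→e(4) fit y≡3x+18 (mod 26); the inverse of 3 mod 26 is 9. Each letter's alphabet position (a=0..z=25) is mapped through 3·x+18 mod 26 — an affine cipher.
Reversing it on lqkcefx: l(11)→9·(11−18)≡15=p; q(16)→9·(16−18)≡8=i; k(10)→9·(10−18)≡6=g; c(2)→9·(2−18)≡12=m; e(4)→9·(4−18)≡4=e; f(5)→9·(5−18)≡13=n; x(23)→9·(23−18)≡19=t (all mod 26).

pigment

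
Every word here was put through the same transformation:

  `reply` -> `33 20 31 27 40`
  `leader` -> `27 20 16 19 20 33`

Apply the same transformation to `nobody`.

Each letter is replaced by its alphabet position (a=1..z=26) + 15.
For nobody: n=14→29, o=15→30, b=2→17, o=15→30, d=4→19, y=25→40.

29 30 17 30 19 40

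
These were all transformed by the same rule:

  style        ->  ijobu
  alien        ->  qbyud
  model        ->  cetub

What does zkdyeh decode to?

It's a constant shift of +16 (ROT16).
Decoding zkdyeh: z−16=j, k−16=u, d−16=n, y−16=i, e−16=o, h−16=r.

junior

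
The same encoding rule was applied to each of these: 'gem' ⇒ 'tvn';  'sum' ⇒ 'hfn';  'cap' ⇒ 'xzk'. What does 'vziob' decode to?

early

Each pair mirrors across the alphabet (g↔t, e↔v, m↔n): positions sum to 25. Each letter is replaced by its mirror in the alphabet: a↔z, b↔y, c↔x, and so on (the Atbash cipher).
Reversing it on vziob: v↔e, z↔a, i↔r, o↔l, b↔y.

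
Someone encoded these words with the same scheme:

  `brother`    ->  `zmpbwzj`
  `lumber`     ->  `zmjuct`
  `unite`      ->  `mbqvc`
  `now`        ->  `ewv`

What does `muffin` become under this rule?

vqnncu

The output letters match the input read backwards, each shifted +8: brother reversed is rehtorb. Read the word backwards and shift each letter +8.
For muffin: reverse → niffum; then shift: n+8=v, i+8=q, f+8=n, f+8=n, u+8=c, m+8=u.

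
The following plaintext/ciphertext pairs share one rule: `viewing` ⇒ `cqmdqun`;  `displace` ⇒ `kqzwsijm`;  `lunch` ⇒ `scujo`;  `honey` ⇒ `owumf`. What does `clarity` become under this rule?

jsiyqaf

The shift depends on letter class: consonant v→c is +7, but vowel i→q is +8. Vowels shift forward by 8 and consonants shift forward by 7.
Applying it to clarity: c(cons)+7=j, l(cons)+7=s, a(vowel)+8=i, r(cons)+7=y, i(vowel)+8=q, t(cons)+7=a, y(cons)+7=f.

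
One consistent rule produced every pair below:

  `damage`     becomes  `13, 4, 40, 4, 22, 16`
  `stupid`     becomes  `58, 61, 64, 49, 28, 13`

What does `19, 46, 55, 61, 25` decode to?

Each letter becomes 3×(its alphabet position, a=1..z=26) + 1.
Undoing it on 19, 46, 55, 61, 25: 19→(19−1)÷3=6=f, 46→(46−1)÷3=15=o, 55→(55−1)÷3=18=r, 61→(61−1)÷3=20=t, 25→(25−1)÷3=8=h.

forth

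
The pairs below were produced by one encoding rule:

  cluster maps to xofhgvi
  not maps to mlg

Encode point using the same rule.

klrmg

This is the alphabet-reversal cipher (Atbash): a becomes z, b becomes y, etc.
For point: p↔k, o↔l, i↔r, n↔m, t↔g.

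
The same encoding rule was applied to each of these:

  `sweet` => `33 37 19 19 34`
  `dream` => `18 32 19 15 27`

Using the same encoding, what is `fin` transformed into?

20 23 28

Letters become their 1-based position plus 14 (so a→15, b→16, …).
On fin: f=6→20, i=9→23, n=14→28.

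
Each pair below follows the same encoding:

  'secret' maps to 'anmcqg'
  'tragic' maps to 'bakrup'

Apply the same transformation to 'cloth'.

In secret: s→a is +8, e→n is +9, c→m is +10, r→c is +11 — the shift increases by 1 each position. Letter i (0-indexed) is shifted by i+8, so successive shifts are 8, 9, 10, ….
Applying it to cloth: c+8=k, l+9=u, o+10=y, t+11=e, h+12=t.

kuyet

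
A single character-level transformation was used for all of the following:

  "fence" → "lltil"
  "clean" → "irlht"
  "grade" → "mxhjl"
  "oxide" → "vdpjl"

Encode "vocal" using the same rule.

The shift depends on letter class: consonant f→l is +6, but vowel e→l is +7. Two shifts are in play — +7 for a/e/i/o/u, +6 for every other letter.
For vocal: v(cons)+6=b, o(vowel)+7=v, c(cons)+6=i, a(vowel)+7=h, l(cons)+6=r.

bvihr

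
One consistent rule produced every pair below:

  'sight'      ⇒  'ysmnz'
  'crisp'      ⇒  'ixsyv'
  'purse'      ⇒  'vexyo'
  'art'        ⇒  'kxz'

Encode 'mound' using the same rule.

syetj

The shift depends on letter class: consonant s→y is +6, but vowel i→s is +10. Vowels shift forward by 10 and consonants shift forward by 6.
Applying it to mound: m(cons)+6=s, o(vowel)+10=y, u(vowel)+10=e, n(cons)+6=t, d(cons)+6=j.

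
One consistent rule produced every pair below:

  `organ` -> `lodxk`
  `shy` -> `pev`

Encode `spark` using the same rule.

Compare letters: o→l is +23, r→o is +23, g→d is +23 — a constant shift. Each letter is shifted forward by 23 in the alphabet (a Caesar shift of +23).
Applying it to spark: s+23=p, p+23=m, a+23=x, r+23=o, k+23=h.

pmxoh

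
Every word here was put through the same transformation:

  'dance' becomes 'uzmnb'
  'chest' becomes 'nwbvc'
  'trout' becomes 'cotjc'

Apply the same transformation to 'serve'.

vboqb

d(3)→u(20) and a(0)→z(25) fit y≡7x+25 (mod 26); the inverse of 7 mod 26 is 15. Treating letters as 0–25, the rule is x ↦ 7x + 25 (mod 26).
For serve: s(18)→7·18+25≡21=v; e(4)→7·4+25≡1=b; r(17)→7·17+25≡14=o; v(21)→7·21+25≡16=q; e(4)→7·4+25≡1=b (all mod 26).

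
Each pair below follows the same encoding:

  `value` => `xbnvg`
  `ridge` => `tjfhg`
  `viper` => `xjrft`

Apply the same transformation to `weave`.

yfcwg

A repeating key of period 2 is used — shifts +2, +1 over and over.
For weave: w+2=y, e+1=f, a+2=c, v+1=w, e+2=g.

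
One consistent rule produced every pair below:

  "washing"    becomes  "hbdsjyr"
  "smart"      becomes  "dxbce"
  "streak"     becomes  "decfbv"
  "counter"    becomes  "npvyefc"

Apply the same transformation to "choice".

nspjnf

The shift depends on letter class: consonant w→h is +11, but vowel a→b is +1. The rule splits by letter class: vowels +1, consonants +11.
On choice: c(cons)+11=n, h(cons)+11=s, o(vowel)+1=p, i(vowel)+1=j, c(cons)+11=n, e(vowel)+1=f.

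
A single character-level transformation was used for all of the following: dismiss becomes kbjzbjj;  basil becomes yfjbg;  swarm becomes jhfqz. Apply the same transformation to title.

cbcgd

This is an affine cipher: with a=0,…,z=25, each position x becomes (19x+5) mod 26.
For title: t(19)→19·19+5≡2=c; i(8)→19·8+5≡1=b; t(19)→19·19+5≡2=c; l(11)→19·11+5≡6=g; e(4)→19·4+5≡3=d (all mod 26).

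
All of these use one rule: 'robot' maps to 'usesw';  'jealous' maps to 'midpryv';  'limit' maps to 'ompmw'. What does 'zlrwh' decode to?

whose

Shifts by position in robot: pos 0: r→u (+3), pos 1: o→s (+4), pos 2: b→e (+3), pos 3: o→s (+4) — repeating every 2. The shifts repeat in a cycle of length 2: positions 0,1,… shift by +3, +4, then the pattern repeats.
Decoding zlrwh: z−3=w, l−4=h, r−3=o, w−4=s, h−3=e.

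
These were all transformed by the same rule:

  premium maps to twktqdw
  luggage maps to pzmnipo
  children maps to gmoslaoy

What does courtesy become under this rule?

In premium: p→t is +4, r→w is +5, e→k is +6, m→t is +7 — the shift increases by 1 each position. The shift increases by 1 at each position, starting from +4: 4, 5, 6, ….
For courtesy: c+4=g, o+5=t, u+6=a, r+7=y, t+8=b, e+9=n, s+10=c, y+11=j.

gtaybncj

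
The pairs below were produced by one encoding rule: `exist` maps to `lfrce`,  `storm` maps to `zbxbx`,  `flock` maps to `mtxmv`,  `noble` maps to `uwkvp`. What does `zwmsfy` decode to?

sodium

Letter i (0-indexed) is shifted by i+7, so successive shifts are 7, 8, 9, ….
Decoding zwmsfy: z−7=s, w−8=o, m−9=d, s−10=i, f−11=u, y−12=m.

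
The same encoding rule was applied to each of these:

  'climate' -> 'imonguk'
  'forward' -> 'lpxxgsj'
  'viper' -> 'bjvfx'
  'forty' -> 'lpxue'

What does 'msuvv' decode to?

group

It's a Vigenère-style cipher with numeric key [6,1]: position i shifts by key[i mod 2].
Decoding msuvv: m−6=g, s−1=r, u−6=o, v−1=u, v−6=p.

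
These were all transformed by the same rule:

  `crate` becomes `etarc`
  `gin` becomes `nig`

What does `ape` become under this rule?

The output letters match the input read backwards: crate reversed is etarc. It's just the letters in reverse order.
On ape: reverse → epa.

epa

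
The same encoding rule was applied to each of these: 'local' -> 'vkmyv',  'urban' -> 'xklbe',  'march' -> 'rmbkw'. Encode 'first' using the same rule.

The output letters match the input read backwards, each shifted +10: local reversed is lacol. Two steps: reverse the string, then apply a Caesar shift of +10.
Applying it to first: reverse → tsrif; then shift: t+10=d, s+10=c, r+10=b, i+10=s, f+10=p.

dcbsp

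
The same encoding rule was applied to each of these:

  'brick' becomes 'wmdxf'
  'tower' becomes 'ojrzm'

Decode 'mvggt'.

rally

Compare letters: b→w is +21, r→m is +21, i→d is +21 — a constant shift. Every letter moves 21 places later in the alphabet, wrapping around z→a.
Reversing it on mvggt: m−21=r, v−21=a, g−21=l, g−21=l, t−21=y.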